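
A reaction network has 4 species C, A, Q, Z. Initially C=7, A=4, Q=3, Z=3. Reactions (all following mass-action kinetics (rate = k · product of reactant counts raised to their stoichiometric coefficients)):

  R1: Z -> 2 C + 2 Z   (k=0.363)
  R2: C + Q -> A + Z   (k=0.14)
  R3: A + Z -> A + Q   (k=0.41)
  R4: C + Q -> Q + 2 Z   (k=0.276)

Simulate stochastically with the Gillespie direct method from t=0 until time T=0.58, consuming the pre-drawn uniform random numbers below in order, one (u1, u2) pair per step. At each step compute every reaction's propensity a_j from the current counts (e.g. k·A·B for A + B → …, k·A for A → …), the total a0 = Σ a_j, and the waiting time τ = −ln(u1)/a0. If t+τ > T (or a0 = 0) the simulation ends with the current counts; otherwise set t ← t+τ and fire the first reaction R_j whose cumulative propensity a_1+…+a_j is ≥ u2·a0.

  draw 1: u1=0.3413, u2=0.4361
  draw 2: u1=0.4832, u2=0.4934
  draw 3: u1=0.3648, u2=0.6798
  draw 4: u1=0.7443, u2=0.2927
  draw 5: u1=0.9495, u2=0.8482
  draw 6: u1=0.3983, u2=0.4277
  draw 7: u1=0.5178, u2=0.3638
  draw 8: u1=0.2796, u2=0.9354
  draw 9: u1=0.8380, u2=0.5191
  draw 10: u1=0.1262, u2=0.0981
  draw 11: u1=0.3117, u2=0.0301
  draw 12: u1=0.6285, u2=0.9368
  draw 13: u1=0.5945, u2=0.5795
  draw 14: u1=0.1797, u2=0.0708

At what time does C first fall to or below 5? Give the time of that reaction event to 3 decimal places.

Threshold first reached at t = 0.199

t=0.000: C=7 A=4 Q=3 Z=3
Draw 1: a1=1.089, a2=2.940, a3=4.920, a4=5.796, a0=14.745; τ=−ln(0.3413)/14.745=0.073 → t=0.073; u2·a0=0.4361·14.745=6.430; a1+a2=4.029 < 6.430 ≤ a1+…+a3=8.949 → R3 fires; C=7 A=4 Q=4 Z=2
Draw 2: a1=0.726, a2=3.920, a3=3.280, a4=7.728, a0=15.654; τ=−ln(0.4832)/15.654=0.046 → t=0.119; u2·a0=0.4934·15.654=7.724; a1+a2=4.646 < 7.724 ≤ a1+…+a3=7.926 → R3 fires; C=7 A=4 Q=5 Z=1
Draw 3: a1=0.363, a2=4.900, a3=1.640, a4=9.660, a0=16.563; τ=−ln(0.3648)/16.563=0.061 → t=0.180; u2·a0=0.6798·16.563=11.260; a1+…+a3=6.903 < 11.260 ≤ a1+…+a4=16.563 → R4 fires; C=6 A=4 Q=5 Z=3
Draw 4: a1=1.089, a2=4.200, a3=4.920, a4=8.280, a0=18.489; τ=−ln(0.7443)/18.489=0.016 → t=0.196; u2·a0=0.2927·18.489=5.412; a1+a2=5.289 < 5.412 ≤ a1+…+a3=10.209 → R3 fires; C=6 A=4 Q=6 Z=2
Draw 5: a1=0.726, a2=5.040, a3=3.280, a4=9.936, a0=18.982; τ=−ln(0.9495)/18.982=0.003 → t=0.199; u2·a0=0.8482·18.982=16.101; a1+…+a3=9.046 < 16.101 ≤ a1+…+a4=18.982 → R4 fires; C=5 A=4 Q=6 Z=4
Draw 6: a1=1.452, a2=4.200, a3=6.560, a4=8.280, a0=20.492; τ=−ln(0.3983)/20.492=0.045 → t=0.244; u2·a0=0.4277·20.492=8.764; a1+a2=5.652 < 8.764 ≤ a1+…+a3=12.212 → R3 fires; C=5 A=4 Q=7 Z=3
Draw 7: a1=1.089, a2=4.900, a3=4.920, a4=9.660, a0=20.569; τ=−ln(0.5178)/20.569=0.032 → t=0.276; u2·a0=0.3638·20.569=7.483; a1+a2=5.989 < 7.483 ≤ a1+…+a3=10.909 → R3 fires; C=5 A=4 Q=8 Z=2
Draw 8: a1=0.726, a2=5.600, a3=3.280, a4=11.040, a0=20.646; τ=−ln(0.2796)/20.646=0.062 → t=0.338; u2·a0=0.9354·20.646=19.312; a1+…+a3=9.606 < 19.312 ≤ a1+…+a4=20.646 → R4 fires; C=4 A=4 Q=8 Z=4
Draw 9: a1=1.452, a2=4.480, a3=6.560, a4=8.832, a0=21.324; τ=−ln(0.8380)/21.324=0.008 → t=0.346; u2·a0=0.5191·21.324=11.069; a1+a2=5.932 < 11.069 ≤ a1+…+a3=12.492 → R3 fires; C=4 A=4 Q=9 Z=3
Draw 10: a1=1.089, a2=5.040, a3=4.920, a4=9.936, a0=20.985; τ=−ln(0.1262)/20.985=0.099 → t=0.445; u2·a0=0.0981·20.985=2.059; a1=1.089 < 2.059 ≤ a1+a2=6.129 → R2 fires; C=3 A=5 Q=8 Z=4
Draw 11: a1=1.452, a2=3.360, a3=8.200, a4=6.624, a0=19.636; τ=−ln(0.3117)/19.636=0.059 → t=0.504; u2·a0=0.0301·19.636=0.591 ≤ a1=1.452 → R1 fires; C=5 A=5 Q=8 Z=5
Draw 12: a1=1.815, a2=5.600, a3=10.250, a4=11.040, a0=28.705; τ=−ln(0.6285)/28.705=0.016 → t=0.520; u2·a0=0.9368·28.705=26.891; a1+…+a3=17.665 < 26.891 ≤ a1+…+a4=28.705 → R4 fires; C=4 A=5 Q=8 Z=7
Draw 13: a1=2.541, a2=4.480, a3=14.350, a4=8.832, a0=30.203; τ=−ln(0.5945)/30.203=0.017 → t=0.537; u2·a0=0.5795·30.203=17.503; a1+a2=7.021 < 17.503 ≤ a1+…+a3=21.371 → R3 fires; C=4 A=5 Q=9 Z=6
Draw 14: a1=2.178, a2=5.040, a3=12.300, a4=9.936, a0=29.454; τ=−ln(0.1797)/29.454=0.058 → t=0.596 > T=0.58: stop.
C first becomes ≤ 5 when it reaches 5 at the event at t=0.199.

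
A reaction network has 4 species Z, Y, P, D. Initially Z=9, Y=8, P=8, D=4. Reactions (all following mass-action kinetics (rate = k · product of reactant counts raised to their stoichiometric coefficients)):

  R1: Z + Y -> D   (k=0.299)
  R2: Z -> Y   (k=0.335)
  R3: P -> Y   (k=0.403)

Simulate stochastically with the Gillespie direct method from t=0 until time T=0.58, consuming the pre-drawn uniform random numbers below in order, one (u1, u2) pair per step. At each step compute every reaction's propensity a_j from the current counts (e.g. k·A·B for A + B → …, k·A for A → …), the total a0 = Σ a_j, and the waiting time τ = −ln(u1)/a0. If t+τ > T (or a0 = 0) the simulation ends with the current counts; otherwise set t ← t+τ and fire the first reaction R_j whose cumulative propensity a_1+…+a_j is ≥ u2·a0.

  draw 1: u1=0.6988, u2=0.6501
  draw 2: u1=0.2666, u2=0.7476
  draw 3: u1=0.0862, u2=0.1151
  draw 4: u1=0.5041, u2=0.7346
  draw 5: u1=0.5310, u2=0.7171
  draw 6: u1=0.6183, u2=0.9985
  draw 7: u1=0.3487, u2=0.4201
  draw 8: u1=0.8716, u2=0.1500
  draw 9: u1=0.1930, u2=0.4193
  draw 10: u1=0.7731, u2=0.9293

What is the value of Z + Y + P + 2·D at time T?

Check how each reaction changes W = Z + Y + P + 2·D (weight of products minus weight of reactants):
R1: Z + Y -> D: (2·1) − (1·1 + 1·1) = 2 − 2 = 0
R2: Z -> Y: (1·1) − (1·1) = 1 − 1 = 0
R3: P -> Y: (1·1) − (1·1) = 1 − 1 = 0
Every reaction leaves W unchanged, so W is conserved and no simulation is needed: W(T) = W(0) = 9 + 8 + 8 + 2·4 = 33

Value at T = 33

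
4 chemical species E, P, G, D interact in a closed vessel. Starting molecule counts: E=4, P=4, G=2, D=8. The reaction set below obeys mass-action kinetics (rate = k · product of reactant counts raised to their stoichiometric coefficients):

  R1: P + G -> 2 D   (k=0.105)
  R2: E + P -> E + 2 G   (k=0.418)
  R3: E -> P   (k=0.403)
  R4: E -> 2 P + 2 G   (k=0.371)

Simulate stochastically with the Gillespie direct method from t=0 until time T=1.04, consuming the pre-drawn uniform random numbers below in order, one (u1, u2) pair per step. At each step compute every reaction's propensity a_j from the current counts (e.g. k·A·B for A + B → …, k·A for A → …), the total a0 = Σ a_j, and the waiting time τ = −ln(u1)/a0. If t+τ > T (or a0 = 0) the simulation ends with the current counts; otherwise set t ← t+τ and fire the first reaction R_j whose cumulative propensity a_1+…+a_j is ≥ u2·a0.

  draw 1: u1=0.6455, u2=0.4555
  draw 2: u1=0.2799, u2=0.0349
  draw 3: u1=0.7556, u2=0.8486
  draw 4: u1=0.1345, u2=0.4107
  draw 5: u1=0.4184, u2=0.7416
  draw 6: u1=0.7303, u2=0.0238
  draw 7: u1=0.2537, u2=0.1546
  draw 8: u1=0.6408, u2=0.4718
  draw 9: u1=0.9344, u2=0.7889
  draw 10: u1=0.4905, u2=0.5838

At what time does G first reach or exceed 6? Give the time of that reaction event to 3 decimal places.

t=0.000: E=4 P=4 G=2 D=8
Draw 1: a1=0.840, a2=6.688, a3=1.612, a4=1.484, a0=10.624; τ=−ln(0.6455)/10.624=0.041 → t=0.041; u2·a0=0.4555·10.624=4.839; a1=0.840 < 4.839 ≤ a1+a2=7.528 → R2 fires; E=4 P=3 G=4 D=8
Draw 2: a1=1.260, a2=5.016, a3=1.612, a4=1.484, a0=9.372; τ=−ln(0.2799)/9.372=0.136 → t=0.177; u2·a0=0.0349·9.372=0.327 ≤ a1=1.260 → R1 fires; E=4 P=2 G=3 D=10
Draw 3: a1=0.630, a2=3.344, a3=1.612, a4=1.484, a0=7.070; τ=−ln(0.7556)/7.070=0.040 → t=0.217; u2·a0=0.8486·7.070=6.000; a1+…+a3=5.586 < 6.000 ≤ a1+…+a4=7.070 → R4 fires; E=3 P=4 G=5 D=10
Draw 4: a1=2.100, a2=5.016, a3=1.209, a4=1.113, a0=9.438; τ=−ln(0.1345)/9.438=0.213 → t=0.429; u2·a0=0.4107·9.438=3.876; a1=2.100 < 3.876 ≤ a1+a2=7.116 → R2 fires; E=3 P=3 G=7 D=10
Draw 5: a1=2.205, a2=3.762, a3=1.209, a4=1.113, a0=8.289; τ=−ln(0.4184)/8.289=0.105 → t=0.534; u2·a0=0.7416·8.289=6.147; a1+a2=5.967 < 6.147 ≤ a1+…+a3=7.176 → R3 fires; E=2 P=4 G=7 D=10
Draw 6: a1=2.940, a2=3.344, a3=0.806, a4=0.742, a0=7.832; τ=−ln(0.7303)/7.832=0.040 → t=0.575; u2·a0=0.0238·7.832=0.186 ≤ a1=2.940 → R1 fires; E=2 P=3 G=6 D=12
Draw 7: a1=1.890, a2=2.508, a3=0.806, a4=0.742, a0=5.946; τ=−ln(0.2537)/5.946=0.231 → t=0.805; u2·a0=0.1546·5.946=0.919 ≤ a1=1.890 → R1 fires; E=2 P=2 G=5 D=14
Draw 8: a1=1.050, a2=1.672, a3=0.806, a4=0.742, a0=4.270; τ=−ln(0.6408)/4.270=0.104 → t=0.909; u2·a0=0.4718·4.270=2.015; a1=1.050 < 2.015 ≤ a1+a2=2.722 → R2 fires; E=2 P=1 G=7 D=14
Draw 9: a1=0.735, a2=0.836, a3=0.806, a4=0.742, a0=3.119; τ=−ln(0.9344)/3.119=0.022 → t=0.931; u2·a0=0.7889·3.119=2.461; a1+…+a3=2.377 < 2.461 ≤ a1+…+a4=3.119 → R4 fires; E=1 P=3 G=9 D=14
Draw 10: a1=2.835, a2=1.254, a3=0.403, a4=0.371, a0=4.863; τ=−ln(0.4905)/4.863=0.146 → t=1.078 > T=1.04: stop.
G first becomes ≥ 6 when it reaches 7 at the event at t=0.429.

Threshold first reached at t = 0.429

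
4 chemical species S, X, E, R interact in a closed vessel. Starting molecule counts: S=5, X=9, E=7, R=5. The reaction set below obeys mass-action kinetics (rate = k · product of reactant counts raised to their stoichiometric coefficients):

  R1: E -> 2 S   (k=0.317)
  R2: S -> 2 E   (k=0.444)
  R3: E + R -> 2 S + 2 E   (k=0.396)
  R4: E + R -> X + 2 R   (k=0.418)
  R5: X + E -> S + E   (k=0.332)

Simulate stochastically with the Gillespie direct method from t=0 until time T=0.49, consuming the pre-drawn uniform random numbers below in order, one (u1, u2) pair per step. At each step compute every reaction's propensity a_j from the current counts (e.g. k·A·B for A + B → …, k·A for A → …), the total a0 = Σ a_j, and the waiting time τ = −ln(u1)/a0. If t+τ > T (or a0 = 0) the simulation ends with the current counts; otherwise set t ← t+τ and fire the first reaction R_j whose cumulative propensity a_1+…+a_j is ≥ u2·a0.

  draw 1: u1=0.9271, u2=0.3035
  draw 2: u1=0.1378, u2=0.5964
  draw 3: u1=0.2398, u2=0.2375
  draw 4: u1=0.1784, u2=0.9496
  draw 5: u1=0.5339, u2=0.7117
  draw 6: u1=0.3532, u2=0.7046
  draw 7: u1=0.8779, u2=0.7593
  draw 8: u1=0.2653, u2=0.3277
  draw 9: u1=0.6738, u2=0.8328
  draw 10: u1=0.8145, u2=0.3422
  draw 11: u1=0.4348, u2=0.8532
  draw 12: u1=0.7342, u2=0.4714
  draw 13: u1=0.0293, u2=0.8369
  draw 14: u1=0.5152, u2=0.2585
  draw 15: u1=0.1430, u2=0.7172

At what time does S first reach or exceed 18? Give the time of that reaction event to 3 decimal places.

Threshold first reached at t = 0.179

t=0.000: S=5 X=9 E=7 R=5
Draw 1: a1=2.219, a2=2.220, a3=13.860, a4=14.630, a5=20.916, a0=53.845; τ=−ln(0.9271)/53.845=0.001 → t=0.001; u2·a0=0.3035·53.845=16.342; a1+a2=4.439 < 16.342 ≤ a1+…+a3=18.299 → R3 fires; S=7 X=9 E=8 R=4
Draw 2: a1=2.536, a2=3.108, a3=12.672, a4=13.376, a5=23.904, a0=55.596; τ=−ln(0.1378)/55.596=0.036 → t=0.037; u2·a0=0.5964·55.596=33.157; a1+…+a4=31.692 < 33.157 ≤ a1+…+a5=55.596 → R5 fires; S=8 X=8 E=8 R=4
Draw 3: a1=2.536, a2=3.552, a3=12.672, a4=13.376, a5=21.248, a0=53.384; τ=−ln(0.2398)/53.384=0.027 → t=0.064; u2·a0=0.2375·53.384=12.679; a1+a2=6.088 < 12.679 ≤ a1+…+a3=18.760 → R3 fires; S=10 X=8 E=9 R=3
Draw 4: a1=2.853, a2=4.440, a3=10.692, a4=11.286, a5=23.904, a0=53.175; τ=−ln(0.1784)/53.175=0.032 → t=0.096; u2·a0=0.9496·53.175=50.495; a1+…+a4=29.271 < 50.495 ≤ a1+…+a5=53.175 → R5 fires; S=11 X=7 E=9 R=3
Draw 5: a1=2.853, a2=4.884, a3=10.692, a4=11.286, a5=20.916, a0=50.631; τ=−ln(0.5339)/50.631=0.012 → t=0.109; u2·a0=0.7117·50.631=36.034; a1+…+a4=29.715 < 36.034 ≤ a1+…+a5=50.631 → R5 fires; S=12 X=6 E=9 R=3
Draw 6: a1=2.853, a2=5.328, a3=10.692, a4=11.286, a5=17.928, a0=48.087; τ=−ln(0.3532)/48.087=0.022 → t=0.130; u2·a0=0.7046·48.087=33.882; a1+…+a4=30.159 < 33.882 ≤ a1+…+a5=48.087 → R5 fires; S=13 X=5 E=9 R=3
Draw 7: a1=2.853, a2=5.772, a3=10.692, a4=11.286, a5=14.940, a0=45.543; τ=−ln(0.8779)/45.543=0.003 → t=0.133; u2·a0=0.7593·45.543=34.581; a1+…+a4=30.603 < 34.581 ≤ a1+…+a5=45.543 → R5 fires; S=14 X=4 E=9 R=3
Draw 8: a1=2.853, a2=6.216, a3=10.692, a4=11.286, a5=11.952, a0=42.999; τ=−ln(0.2653)/42.999=0.031 → t=0.164; u2·a0=0.3277·42.999=14.091; a1+a2=9.069 < 14.091 ≤ a1+…+a3=19.761 → R3 fires; S=16 X=4 E=10 R=2
Draw 9: a1=3.170, a2=7.104, a3=7.920, a4=8.360, a5=13.280, a0=39.834; τ=−ln(0.6738)/39.834=0.010 → t=0.174; u2·a0=0.8328·39.834=33.174; a1+…+a4=26.554 < 33.174 ≤ a1+…+a5=39.834 → R5 fires; S=17 X=3 E=10 R=2
Draw 10: a1=3.170, a2=7.548, a3=7.920, a4=8.360, a5=9.960, a0=36.958; τ=−ln(0.8145)/36.958=0.006 → t=0.179; u2·a0=0.3422·36.958=12.647; a1+a2=10.718 < 12.647 ≤ a1+…+a3=18.638 → R3 fires; S=19 X=3 E=11 R=1
Draw 11: a1=3.487, a2=8.436, a3=4.356, a4=4.598, a5=10.956, a0=31.833; τ=−ln(0.4348)/31.833=0.026 → t=0.206; u2·a0=0.8532·31.833=27.160; a1+…+a4=20.877 < 27.160 ≤ a1+…+a5=31.833 → R5 fires; S=20 X=2 E=11 R=1
Draw 12: a1=3.487, a2=8.880, a3=4.356, a4=4.598, a5=7.304, a0=28.625; τ=−ln(0.7342)/28.625=0.011 → t=0.216; u2·a0=0.4714·28.625=13.494; a1+a2=12.367 < 13.494 ≤ a1+…+a3=16.723 → R3 fires; S=22 X=2 E=12 R=0
Draw 13: a1=3.804, a2=9.768, a3=0.000, a4=0.000, a5=7.968, a0=21.540; τ=−ln(0.0293)/21.540=0.164 → t=0.380; u2·a0=0.8369·21.540=18.027; a1+…+a4=13.572 < 18.027 ≤ a1+…+a5=21.540 → R5 fires; S=23 X=1 E=12 R=0
Draw 14: a1=3.804, a2=10.212, a3=0.000, a4=0.000, a5=3.984, a0=18.000; τ=−ln(0.5152)/18.000=0.037 → t=0.417; u2·a0=0.2585·18.000=4.653; a1=3.804 < 4.653 ≤ a1+a2=14.016 → R2 fires; S=22 X=1 E=14 R=0
Draw 15: a1=4.438, a2=9.768, a3=0.000, a4=0.000, a5=4.648, a0=18.854; τ=−ln(0.1430)/18.854=0.103 → t=0.520 > T=0.49: stop.
S first becomes ≥ 18 when it reaches 19 at the event at t=0.179.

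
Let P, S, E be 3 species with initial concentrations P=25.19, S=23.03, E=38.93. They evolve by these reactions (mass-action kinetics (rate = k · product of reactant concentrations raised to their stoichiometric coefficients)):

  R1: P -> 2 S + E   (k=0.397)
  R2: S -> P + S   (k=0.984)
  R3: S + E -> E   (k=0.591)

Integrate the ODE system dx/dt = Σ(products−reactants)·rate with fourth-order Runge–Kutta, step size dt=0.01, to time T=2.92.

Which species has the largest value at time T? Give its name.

RK4 with dt=0.01: 292 steps to T=2.92. Trajectory (selected grid times):
t=0.00: P=25.19 S=23.03 E=38.93
t=0.32: P=23.27 S=0.77 E=42.05
t=0.65: P=20.62 S=0.63 E=44.92
t=0.97: P=18.33 S=0.53 E=47.39
t=1.30: P=16.23 S=0.45 E=49.65
t=1.62: P=14.42 S=0.38 E=51.60
t=1.95: P=12.75 S=0.33 E=53.38
t=2.27: P=11.32 S=0.28 E=54.90
t=2.60: P=10.01 S=0.24 E=56.30
t=2.92: P=8.88 S=0.21 E=57.50
At T=2.92: P=8.88 S=0.21 E=57.50; the largest is E.

Dominant species at T: E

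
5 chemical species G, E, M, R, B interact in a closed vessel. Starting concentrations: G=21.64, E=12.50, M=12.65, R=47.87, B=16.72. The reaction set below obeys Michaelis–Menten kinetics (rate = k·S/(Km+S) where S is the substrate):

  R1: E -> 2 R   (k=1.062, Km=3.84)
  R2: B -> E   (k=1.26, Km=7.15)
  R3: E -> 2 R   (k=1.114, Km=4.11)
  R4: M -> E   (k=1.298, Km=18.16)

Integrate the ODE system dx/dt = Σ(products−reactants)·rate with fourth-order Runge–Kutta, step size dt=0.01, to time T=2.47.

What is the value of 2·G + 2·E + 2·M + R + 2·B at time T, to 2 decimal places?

Value at T = 174.89

Check how each reaction changes W = 2·G + 2·E + 2·M + R + 2·B (weight of products minus weight of reactants):
R1: E -> 2 R: (1·2) − (2·1) = 2 − 2 = 0
R2: B -> E: (2·1) − (2·1) = 2 − 2 = 0
R3: E -> 2 R: (1·2) − (2·1) = 2 − 2 = 0
R4: M -> E: (2·1) − (2·1) = 2 − 2 = 0
Every reaction leaves W unchanged, so W is conserved and no simulation is needed: W(T) = W(0) = 2·21.64 + 2·12.50 + 2·12.65 + 47.87 + 2·16.72 = 174.89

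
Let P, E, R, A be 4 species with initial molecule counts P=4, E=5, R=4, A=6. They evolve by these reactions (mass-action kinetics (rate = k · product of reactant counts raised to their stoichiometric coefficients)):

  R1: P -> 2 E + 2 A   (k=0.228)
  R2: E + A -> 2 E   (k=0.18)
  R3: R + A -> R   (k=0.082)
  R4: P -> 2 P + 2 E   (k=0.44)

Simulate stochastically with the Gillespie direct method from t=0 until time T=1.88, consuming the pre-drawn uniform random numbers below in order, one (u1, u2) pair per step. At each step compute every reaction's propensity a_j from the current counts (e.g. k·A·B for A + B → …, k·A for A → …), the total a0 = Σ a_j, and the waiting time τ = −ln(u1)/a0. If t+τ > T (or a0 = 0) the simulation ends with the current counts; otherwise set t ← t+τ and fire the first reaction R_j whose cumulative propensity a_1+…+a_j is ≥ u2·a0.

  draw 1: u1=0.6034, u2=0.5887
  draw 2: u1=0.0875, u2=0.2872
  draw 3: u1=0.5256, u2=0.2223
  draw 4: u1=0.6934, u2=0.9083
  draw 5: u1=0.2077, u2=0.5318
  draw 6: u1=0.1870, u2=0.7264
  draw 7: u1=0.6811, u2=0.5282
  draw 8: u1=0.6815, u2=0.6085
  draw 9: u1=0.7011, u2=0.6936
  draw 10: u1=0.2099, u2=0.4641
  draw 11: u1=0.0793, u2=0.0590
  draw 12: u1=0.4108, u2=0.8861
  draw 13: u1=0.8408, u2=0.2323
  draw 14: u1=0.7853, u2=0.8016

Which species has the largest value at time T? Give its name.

t=0.000: P=4 E=5 R=4 A=6
Draw 1: a1=0.912, a2=5.400, a3=1.968, a4=1.760, a0=10.040; τ=−ln(0.6034)/10.040=0.050 → t=0.050; u2·a0=0.5887·10.040=5.911; a1=0.912 < 5.911 ≤ a1+a2=6.312 → R2 fires; P=4 E=6 R=4 A=5
Draw 2: a1=0.912, a2=5.400, a3=1.640, a4=1.760, a0=9.712; τ=−ln(0.0875)/9.712=0.251 → t=0.301; u2·a0=0.2872·9.712=2.789; a1=0.912 < 2.789 ≤ a1+a2=6.312 → R2 fires; P=4 E=7 R=4 A=4
Draw 3: a1=0.912, a2=5.040, a3=1.312, a4=1.760, a0=9.024; τ=−ln(0.5256)/9.024=0.071 → t=0.372; u2·a0=0.2223·9.024=2.006; a1=0.912 < 2.006 ≤ a1+a2=5.952 → R2 fires; P=4 E=8 R=4 A=3
Draw 4: a1=0.912, a2=4.320, a3=0.984, a4=1.760, a0=7.976; τ=−ln(0.6934)/7.976=0.046 → t=0.418; u2·a0=0.9083·7.976=7.245; a1+…+a3=6.216 < 7.245 ≤ a1+…+a4=7.976 → R4 fires; P=5 E=10 R=4 A=3
Draw 5: a1=1.140, a2=5.400, a3=0.984, a4=2.200, a0=9.724; τ=−ln(0.2077)/9.724=0.162 → t=0.580; u2·a0=0.5318·9.724=5.171; a1=1.140 < 5.171 ≤ a1+a2=6.540 → R2 fires; P=5 E=11 R=4 A=2
Draw 6: a1=1.140, a2=3.960, a3=0.656, a4=2.200, a0=7.956; τ=−ln(0.1870)/7.956=0.211 → t=0.791; u2·a0=0.7264·7.956=5.779; a1+…+a3=5.756 < 5.779 ≤ a1+…+a4=7.956 → R4 fires; P=6 E=13 R=4 A=2
Draw 7: a1=1.368, a2=4.680, a3=0.656, a4=2.640, a0=9.344; τ=−ln(0.6811)/9.344=0.041 → t=0.832; u2·a0=0.5282·9.344=4.936; a1=1.368 < 4.936 ≤ a1+a2=6.048 → R2 fires; P=6 E=14 R=4 A=1
Draw 8: a1=1.368, a2=2.520, a3=0.328, a4=2.640, a0=6.856; τ=−ln(0.6815)/6.856=0.056 → t=0.888; u2·a0=0.6085·6.856=4.172; a1+a2=3.888 < 4.172 ≤ a1+…+a3=4.216 → R3 fires; P=6 E=14 R=4 A=0
Draw 9: a1=1.368, a2=0.000, a3=0.000, a4=2.640, a0=4.008; τ=−ln(0.7011)/4.008=0.089 → t=0.976; u2·a0=0.6936·4.008=2.780; a1+…+a3=1.368 < 2.780 ≤ a1+…+a4=4.008 → R4 fires; P=7 E=16 R=4 A=0
Draw 10: a1=1.596, a2=0.000, a3=0.000, a4=3.080, a0=4.676; τ=−ln(0.2099)/4.676=0.334 → t=1.310; u2·a0=0.4641·4.676=2.170; a1+…+a3=1.596 < 2.170 ≤ a1+…+a4=4.676 → R4 fires; P=8 E=18 R=4 A=0
Draw 11: a1=1.824, a2=0.000, a3=0.000, a4=3.520, a0=5.344; τ=−ln(0.0793)/5.344=0.474 → t=1.784; u2·a0=0.0590·5.344=0.315 ≤ a1=1.824 → R1 fires; P=7 E=20 R=4 A=2
Draw 12: a1=1.596, a2=7.200, a3=0.656, a4=3.080, a0=12.532; τ=−ln(0.4108)/12.532=0.071 → t=1.855; u2·a0=0.8861·12.532=11.105; a1+…+a3=9.452 < 11.105 ≤ a1+…+a4=12.532 → R4 fires; P=8 E=22 R=4 A=2
Draw 13: a1=1.824, a2=7.920, a3=0.656, a4=3.520, a0=13.920; τ=−ln(0.8408)/13.920=0.012 → t=1.868; u2·a0=0.2323·13.920=3.234; a1=1.824 < 3.234 ≤ a1+a2=9.744 → R2 fires; P=8 E=23 R=4 A=1
Draw 14: a1=1.824, a2=4.140, a3=0.328, a4=3.520, a0=9.812; τ=−ln(0.7853)/9.812=0.025 → t=1.893 > T=1.88: stop.
At T=1.88: P=8 E=23 R=4 A=1; the largest is E.

Dominant species at T: E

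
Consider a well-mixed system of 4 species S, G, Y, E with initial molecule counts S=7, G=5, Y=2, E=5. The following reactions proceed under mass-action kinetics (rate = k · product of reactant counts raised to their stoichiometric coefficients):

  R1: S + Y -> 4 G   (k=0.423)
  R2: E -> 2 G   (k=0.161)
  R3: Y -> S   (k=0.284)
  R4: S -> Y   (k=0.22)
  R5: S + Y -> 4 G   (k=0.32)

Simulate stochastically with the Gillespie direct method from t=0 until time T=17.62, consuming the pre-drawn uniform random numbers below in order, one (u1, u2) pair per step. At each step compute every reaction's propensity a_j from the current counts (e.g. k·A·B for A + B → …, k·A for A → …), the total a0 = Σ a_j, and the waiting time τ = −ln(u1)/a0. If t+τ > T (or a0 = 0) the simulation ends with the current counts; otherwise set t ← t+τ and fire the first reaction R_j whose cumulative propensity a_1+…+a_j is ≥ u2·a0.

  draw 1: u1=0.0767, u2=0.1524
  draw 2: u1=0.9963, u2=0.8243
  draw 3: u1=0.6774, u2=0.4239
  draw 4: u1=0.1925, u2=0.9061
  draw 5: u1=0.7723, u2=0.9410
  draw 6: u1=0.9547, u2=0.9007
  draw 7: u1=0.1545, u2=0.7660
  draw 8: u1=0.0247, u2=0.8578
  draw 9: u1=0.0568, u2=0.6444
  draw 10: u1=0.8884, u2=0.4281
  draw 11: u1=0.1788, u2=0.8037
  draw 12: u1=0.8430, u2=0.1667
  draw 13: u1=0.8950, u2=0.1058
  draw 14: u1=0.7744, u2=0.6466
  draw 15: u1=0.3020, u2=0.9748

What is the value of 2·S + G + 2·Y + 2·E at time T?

Check how each reaction changes W = 2·S + G + 2·Y + 2·E (weight of products minus weight of reactants):
R1: S + Y -> 4 G: (1·4) − (2·1 + 2·1) = 4 − 4 = 0
R2: E -> 2 G: (1·2) − (2·1) = 2 − 2 = 0
R3: Y -> S: (2·1) − (2·1) = 2 − 2 = 0
R4: S -> Y: (2·1) − (2·1) = 2 − 2 = 0
R5: S + Y -> 4 G: (1·4) − (2·1 + 2·1) = 4 − 4 = 0
Every reaction leaves W unchanged, so W is conserved and no simulation is needed: W(T) = W(0) = 2·7 + 5 + 2·2 + 2·5 = 33

Value at T = 33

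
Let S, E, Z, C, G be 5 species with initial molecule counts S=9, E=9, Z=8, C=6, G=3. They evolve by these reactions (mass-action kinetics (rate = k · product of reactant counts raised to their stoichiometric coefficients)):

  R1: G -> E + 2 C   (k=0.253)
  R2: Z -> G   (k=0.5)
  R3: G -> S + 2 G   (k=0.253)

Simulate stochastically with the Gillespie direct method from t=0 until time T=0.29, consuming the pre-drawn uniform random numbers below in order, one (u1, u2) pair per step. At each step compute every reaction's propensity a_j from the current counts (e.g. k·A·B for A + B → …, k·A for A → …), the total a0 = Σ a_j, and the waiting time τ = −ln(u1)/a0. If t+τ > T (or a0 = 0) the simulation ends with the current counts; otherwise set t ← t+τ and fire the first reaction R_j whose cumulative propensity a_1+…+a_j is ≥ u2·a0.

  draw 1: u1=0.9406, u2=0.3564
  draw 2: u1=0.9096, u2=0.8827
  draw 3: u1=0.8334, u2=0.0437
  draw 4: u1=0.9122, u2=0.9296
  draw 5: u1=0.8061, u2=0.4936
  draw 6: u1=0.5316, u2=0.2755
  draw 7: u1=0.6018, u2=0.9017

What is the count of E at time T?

E at T = 10

t=0.000: S=9 E=9 Z=8 C=6 G=3
Draw 1: a1=0.759, a2=4.000, a3=0.759, a0=5.518; τ=−ln(0.9406)/5.518=0.011 → t=0.011; u2·a0=0.3564·5.518=1.967; a1=0.759 < 1.967 ≤ a1+a2=4.759 → R2 fires; S=9 E=9 Z=7 C=6 G=4
Draw 2: a1=1.012, a2=3.500, a3=1.012, a0=5.524; τ=−ln(0.9096)/5.524=0.017 → t=0.028; u2·a0=0.8827·5.524=4.876; a1+a2=4.512 < 4.876 ≤ a1+…+a3=5.524 → R3 fires; S=10 E=9 Z=7 C=6 G=5
Draw 3: a1=1.265, a2=3.500, a3=1.265, a0=6.030; τ=−ln(0.8334)/6.030=0.030 → t=0.058; u2·a0=0.0437·6.030=0.264 ≤ a1=1.265 → R1 fires; S=10 E=10 Z=7 C=8 G=4
Draw 4: a1=1.012, a2=3.500, a3=1.012, a0=5.524; τ=−ln(0.9122)/5.524=0.017 → t=0.075; u2·a0=0.9296·5.524=5.135; a1+a2=4.512 < 5.135 ≤ a1+…+a3=5.524 → R3 fires; S=11 E=10 Z=7 C=8 G=5
Draw 5: a1=1.265, a2=3.500, a3=1.265, a0=6.030; τ=−ln(0.8061)/6.030=0.036 → t=0.111; u2·a0=0.4936·6.030=2.976; a1=1.265 < 2.976 ≤ a1+a2=4.765 → R2 fires; S=11 E=10 Z=6 C=8 G=6
Draw 6: a1=1.518, a2=3.000, a3=1.518, a0=6.036; τ=−ln(0.5316)/6.036=0.105 → t=0.216; u2·a0=0.2755·6.036=1.663; a1=1.518 < 1.663 ≤ a1+a2=4.518 → R2 fires; S=11 E=10 Z=5 C=8 G=7
Draw 7: a1=1.771, a2=2.500, a3=1.771, a0=6.042; τ=−ln(0.6018)/6.042=0.084 → t=0.300 > T=0.29: stop.
Read off E at T=0.29: 10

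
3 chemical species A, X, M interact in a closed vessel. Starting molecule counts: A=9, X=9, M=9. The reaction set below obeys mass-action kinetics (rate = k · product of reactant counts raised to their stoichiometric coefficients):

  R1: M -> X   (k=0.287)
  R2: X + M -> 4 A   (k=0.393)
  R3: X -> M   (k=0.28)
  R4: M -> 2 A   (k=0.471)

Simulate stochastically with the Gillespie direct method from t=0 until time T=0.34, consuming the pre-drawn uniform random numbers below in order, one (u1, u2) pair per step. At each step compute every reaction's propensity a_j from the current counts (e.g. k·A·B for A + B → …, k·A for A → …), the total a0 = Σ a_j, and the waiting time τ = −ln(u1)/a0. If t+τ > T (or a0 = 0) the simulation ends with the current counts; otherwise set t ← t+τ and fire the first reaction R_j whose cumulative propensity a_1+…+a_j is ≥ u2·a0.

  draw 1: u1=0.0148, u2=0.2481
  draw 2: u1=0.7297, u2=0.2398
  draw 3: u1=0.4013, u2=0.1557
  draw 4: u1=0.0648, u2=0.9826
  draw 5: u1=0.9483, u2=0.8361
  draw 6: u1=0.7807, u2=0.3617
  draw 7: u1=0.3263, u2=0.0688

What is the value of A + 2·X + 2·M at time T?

Check how each reaction changes W = A + 2·X + 2·M (weight of products minus weight of reactants):
R1: M -> X: (2·1) − (2·1) = 2 − 2 = 0
R2: X + M -> 4 A: (1·4) − (2·1 + 2·1) = 4 − 4 = 0
R3: X -> M: (2·1) − (2·1) = 2 − 2 = 0
R4: M -> 2 A: (1·2) − (2·1) = 2 − 2 = 0
Every reaction leaves W unchanged, so W is conserved and no simulation is needed: W(T) = W(0) = 9 + 2·9 + 2·9 = 45

Value at T = 45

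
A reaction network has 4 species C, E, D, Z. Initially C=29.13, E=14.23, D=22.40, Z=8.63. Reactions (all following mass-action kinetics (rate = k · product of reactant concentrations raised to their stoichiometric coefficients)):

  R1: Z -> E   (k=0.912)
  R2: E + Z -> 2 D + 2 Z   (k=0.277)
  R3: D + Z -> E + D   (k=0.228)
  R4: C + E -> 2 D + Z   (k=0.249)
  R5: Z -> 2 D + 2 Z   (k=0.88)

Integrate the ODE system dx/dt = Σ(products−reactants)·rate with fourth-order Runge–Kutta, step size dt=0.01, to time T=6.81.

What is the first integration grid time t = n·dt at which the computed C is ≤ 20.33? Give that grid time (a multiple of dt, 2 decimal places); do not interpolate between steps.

Threshold first reached at t = 0.12

RK4 with dt=0.01: 681 steps to T=6.81. Trajectory (selected grid times):
t=0.00: C=29.13 E=14.23 D=22.40 Z=8.63
t=0.11: C=20.69 E=12.83 D=49.65 Z=11.08
t=0.12: C=20.03 E=13.15 D=51.95 Z=10.86
t=0.76: C=0.60 E=25.70 D=117.93 Z=0.29
t=1.51: C=0.00 E=26.02 D=119.84 Z=0.00
t=2.27: C=0.00 E=26.03 D=119.85 Z=0.00
t=3.03: C=0.00 E=26.03 D=119.85 Z=0.00
t=3.78: C=0.00 E=26.03 D=119.85 Z=0.00
t=4.54: C=0.00 E=26.03 D=119.85 Z=0.00
t=5.30: C=0.00 E=26.03 D=119.85 Z=0.00
t=6.05: C=0.00 E=26.03 D=119.85 Z=0.00
t=6.81: C=0.00 E=26.03 D=119.85 Z=0.00
C(0.11)=20.687 > 20.33 but C(0.12)=20.028 ≤ 20.33, so the first grid time is t=0.12.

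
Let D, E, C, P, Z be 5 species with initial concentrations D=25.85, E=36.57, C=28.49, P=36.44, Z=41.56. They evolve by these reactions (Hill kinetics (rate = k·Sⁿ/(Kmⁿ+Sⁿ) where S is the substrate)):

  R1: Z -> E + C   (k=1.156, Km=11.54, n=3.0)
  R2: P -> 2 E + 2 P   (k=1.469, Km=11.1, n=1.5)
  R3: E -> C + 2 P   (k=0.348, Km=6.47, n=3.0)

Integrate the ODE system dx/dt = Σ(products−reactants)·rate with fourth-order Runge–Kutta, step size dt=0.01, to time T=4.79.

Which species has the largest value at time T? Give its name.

RK4 with dt=0.01: 479 steps to T=4.79. Trajectory (selected grid times):
t=0.00: D=25.85 E=36.57 C=28.49 P=36.44 Z=41.56
t=0.53: D=25.85 E=38.32 C=29.27 P=37.48 Z=40.96
t=1.06: D=25.85 E=40.08 C=30.06 P=38.52 Z=40.36
t=1.60: D=25.85 E=41.88 C=30.85 P=39.58 Z=39.75
t=2.13: D=25.85 E=43.66 C=31.63 P=40.63 Z=39.15
t=2.66: D=25.85 E=45.44 C=32.41 P=41.68 Z=38.56
t=3.19: D=25.85 E=47.22 C=33.20 P=42.73 Z=37.96
t=3.73: D=25.85 E=49.04 C=33.99 P=43.81 Z=37.35
t=4.26: D=25.85 E=50.84 C=34.77 P=44.87 Z=36.76
t=4.79: D=25.85 E=52.64 C=35.55 P=45.93 Z=36.17
At T=4.79: D=25.85 E=52.64 C=35.55 P=45.93 Z=36.17; the largest is E.

Dominant species at T: E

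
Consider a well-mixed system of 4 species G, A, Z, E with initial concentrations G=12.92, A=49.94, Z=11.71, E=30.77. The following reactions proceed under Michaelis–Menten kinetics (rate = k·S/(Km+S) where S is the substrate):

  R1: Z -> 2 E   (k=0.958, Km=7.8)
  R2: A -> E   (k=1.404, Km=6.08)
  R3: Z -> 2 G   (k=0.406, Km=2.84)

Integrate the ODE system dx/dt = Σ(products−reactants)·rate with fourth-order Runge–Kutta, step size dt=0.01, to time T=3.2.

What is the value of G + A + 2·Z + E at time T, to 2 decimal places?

Check how each reaction changes W = G + A + 2·Z + E (weight of products minus weight of reactants):
R1: Z -> 2 E: (1·2) − (2·1) = 2 − 2 = 0
R2: A -> E: (1·1) − (1·1) = 1 − 1 = 0
R3: Z -> 2 G: (1·2) − (2·1) = 2 − 2 = 0
Every reaction leaves W unchanged, so W is conserved and no simulation is needed: W(T) = W(0) = 12.92 + 49.94 + 2·11.71 + 30.77 = 117.05

Value at T = 117.05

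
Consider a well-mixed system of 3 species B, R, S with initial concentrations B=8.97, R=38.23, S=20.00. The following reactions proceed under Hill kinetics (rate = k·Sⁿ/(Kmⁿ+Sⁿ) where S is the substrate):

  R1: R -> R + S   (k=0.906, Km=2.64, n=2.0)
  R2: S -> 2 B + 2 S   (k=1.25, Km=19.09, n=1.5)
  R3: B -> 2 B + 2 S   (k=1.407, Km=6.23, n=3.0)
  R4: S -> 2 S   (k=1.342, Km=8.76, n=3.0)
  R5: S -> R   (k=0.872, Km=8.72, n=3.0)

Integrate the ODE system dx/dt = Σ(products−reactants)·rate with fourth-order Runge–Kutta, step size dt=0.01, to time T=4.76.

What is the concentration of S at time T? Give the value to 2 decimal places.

RK4 with dt=0.01: 476 steps to T=4.76. Trajectory (selected grid times):
t=0.00: B=8.97 R=38.23 S=20.00
t=0.53: B=10.27 R=38.66 S=22.24
t=1.06: B=11.66 R=39.10 S=24.59
t=1.59: B=13.13 R=39.55 S=27.04
t=2.12: B=14.67 R=39.99 S=29.55
t=2.64: B=16.23 R=40.44 S=32.07
t=3.17: B=17.86 R=40.89 S=34.67
t=3.70: B=19.54 R=41.35 S=37.31
t=4.23: B=21.24 R=41.80 S=39.98
t=4.76: B=22.98 R=42.26 S=42.67
Read off S at T=4.76: 42.67

S at T = 42.67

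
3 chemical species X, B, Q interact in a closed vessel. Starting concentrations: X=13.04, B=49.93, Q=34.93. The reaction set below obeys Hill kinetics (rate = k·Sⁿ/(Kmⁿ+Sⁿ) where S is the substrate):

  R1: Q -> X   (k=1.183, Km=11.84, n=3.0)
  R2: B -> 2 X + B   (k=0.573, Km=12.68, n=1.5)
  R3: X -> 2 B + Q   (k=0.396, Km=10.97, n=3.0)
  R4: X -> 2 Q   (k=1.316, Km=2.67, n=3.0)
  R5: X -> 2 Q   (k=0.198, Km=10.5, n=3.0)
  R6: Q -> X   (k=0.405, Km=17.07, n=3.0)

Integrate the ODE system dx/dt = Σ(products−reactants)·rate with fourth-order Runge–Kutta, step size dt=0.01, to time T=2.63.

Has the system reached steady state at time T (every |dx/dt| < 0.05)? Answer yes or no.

Steady state at T: no

RK4 with dt=0.01: 263 steps to T=2.63. Trajectory (selected grid times):
t=0.00: X=13.04 B=49.93 Q=34.93
t=0.29: X=13.28 B=50.08 Q=35.40
t=0.58: X=13.52 B=50.22 Q=35.87
t=0.88: X=13.77 B=50.38 Q=36.36
t=1.17: X=14.01 B=50.53 Q=36.84
t=1.46: X=14.24 B=50.69 Q=37.32
t=1.75: X=14.48 B=50.85 Q=37.80
t=2.05: X=14.72 B=51.02 Q=38.30
t=2.34: X=14.95 B=51.18 Q=38.78
t=2.63: X=15.19 B=51.35 Q=39.27
Rates at T: R1=1.1514, R2=0.5104, R3=0.2876, R4=1.3089, R5=0.1488, R6=0.3743
dx/dt at T (Σ net stoichiometry × rate): X=+0.8011, B=+0.5752, Q=+1.6773
Largest |dx/dt| is |+1.6773| (Q) ≥ 0.05 → not steady.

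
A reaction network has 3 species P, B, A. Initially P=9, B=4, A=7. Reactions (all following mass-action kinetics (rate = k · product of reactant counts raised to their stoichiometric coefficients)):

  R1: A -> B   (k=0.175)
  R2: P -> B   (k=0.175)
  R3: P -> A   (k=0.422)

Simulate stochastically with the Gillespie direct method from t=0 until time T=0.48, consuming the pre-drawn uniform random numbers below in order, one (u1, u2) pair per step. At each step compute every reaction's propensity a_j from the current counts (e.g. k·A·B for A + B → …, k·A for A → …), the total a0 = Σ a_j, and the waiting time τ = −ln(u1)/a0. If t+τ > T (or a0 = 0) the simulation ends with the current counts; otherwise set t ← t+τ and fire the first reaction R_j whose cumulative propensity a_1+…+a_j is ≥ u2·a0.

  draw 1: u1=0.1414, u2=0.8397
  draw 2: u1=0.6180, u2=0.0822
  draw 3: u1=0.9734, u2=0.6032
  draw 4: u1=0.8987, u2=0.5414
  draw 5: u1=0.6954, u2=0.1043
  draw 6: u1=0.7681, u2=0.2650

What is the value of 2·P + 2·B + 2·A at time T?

Check how each reaction changes W = 2·P + 2·B + 2·A (weight of products minus weight of reactants):
R1: A -> B: (2·1) − (2·1) = 2 − 2 = 0
R2: P -> B: (2·1) − (2·1) = 2 − 2 = 0
R3: P -> A: (2·1) − (2·1) = 2 − 2 = 0
Every reaction leaves W unchanged, so W is conserved and no simulation is needed: W(T) = W(0) = 2·9 + 2·4 + 2·7 = 40

Value at T = 40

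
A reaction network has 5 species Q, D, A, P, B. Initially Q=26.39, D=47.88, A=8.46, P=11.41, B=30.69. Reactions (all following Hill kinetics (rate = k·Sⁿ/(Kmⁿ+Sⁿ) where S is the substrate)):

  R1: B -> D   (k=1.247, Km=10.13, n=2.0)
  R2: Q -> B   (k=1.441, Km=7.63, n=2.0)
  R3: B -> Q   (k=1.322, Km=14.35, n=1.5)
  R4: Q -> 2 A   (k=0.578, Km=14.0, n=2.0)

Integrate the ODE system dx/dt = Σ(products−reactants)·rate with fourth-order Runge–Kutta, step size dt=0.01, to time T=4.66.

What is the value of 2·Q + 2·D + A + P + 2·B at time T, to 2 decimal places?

Value at T = 229.79

Check how each reaction changes W = 2·Q + 2·D + A + P + 2·B (weight of products minus weight of reactants):
R1: B -> D: (2·1) − (2·1) = 2 − 2 = 0
R2: Q -> B: (2·1) − (2·1) = 2 − 2 = 0
R3: B -> Q: (2·1) − (2·1) = 2 − 2 = 0
R4: Q -> 2 A: (1·2) − (2·1) = 2 − 2 = 0
Every reaction leaves W unchanged, so W is conserved and no simulation is needed: W(T) = W(0) = 2·26.39 + 2·47.88 + 8.46 + 11.41 + 2·30.69 = 229.79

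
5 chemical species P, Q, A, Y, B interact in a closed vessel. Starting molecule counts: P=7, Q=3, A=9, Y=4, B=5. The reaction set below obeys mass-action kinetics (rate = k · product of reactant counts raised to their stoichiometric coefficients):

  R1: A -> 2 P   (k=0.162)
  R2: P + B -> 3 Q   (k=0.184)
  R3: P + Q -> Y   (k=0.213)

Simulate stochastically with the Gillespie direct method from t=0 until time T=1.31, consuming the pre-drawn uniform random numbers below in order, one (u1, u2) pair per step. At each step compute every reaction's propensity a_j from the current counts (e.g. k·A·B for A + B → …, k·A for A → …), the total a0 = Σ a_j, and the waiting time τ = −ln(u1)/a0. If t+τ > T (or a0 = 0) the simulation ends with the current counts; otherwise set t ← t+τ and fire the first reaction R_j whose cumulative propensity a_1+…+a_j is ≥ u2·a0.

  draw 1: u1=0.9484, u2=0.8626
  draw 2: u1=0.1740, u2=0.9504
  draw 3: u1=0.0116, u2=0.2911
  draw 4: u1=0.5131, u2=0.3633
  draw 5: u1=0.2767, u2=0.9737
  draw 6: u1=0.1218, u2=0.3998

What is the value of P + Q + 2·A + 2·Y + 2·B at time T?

Check how each reaction changes W = P + Q + 2·A + 2·Y + 2·B (weight of products minus weight of reactants):
R1: A -> 2 P: (1·2) − (2·1) = 2 − 2 = 0
R2: P + B -> 3 Q: (1·3) − (1·1 + 2·1) = 3 − 3 = 0
R3: P + Q -> Y: (2·1) − (1·1 + 1·1) = 2 − 2 = 0
Every reaction leaves W unchanged, so W is conserved and no simulation is needed: W(T) = W(0) = 7 + 3 + 2·9 + 2·4 + 2·5 = 46

Value at T = 46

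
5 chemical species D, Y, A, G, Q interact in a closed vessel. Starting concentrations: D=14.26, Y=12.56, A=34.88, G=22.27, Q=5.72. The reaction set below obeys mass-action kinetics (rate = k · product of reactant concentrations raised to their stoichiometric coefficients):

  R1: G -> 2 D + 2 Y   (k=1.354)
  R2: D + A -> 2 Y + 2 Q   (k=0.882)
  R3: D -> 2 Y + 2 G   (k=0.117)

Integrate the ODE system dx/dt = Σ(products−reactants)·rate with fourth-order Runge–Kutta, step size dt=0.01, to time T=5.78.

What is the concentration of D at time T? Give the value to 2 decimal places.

RK4 with dt=0.01: 578 steps to T=5.78. Trajectory (selected grid times):
t=0.00: D=14.26 Y=12.56 A=34.88 G=22.27 Q=5.72
t=0.64: D=7.24 Y=105.51 A=1.94 G=9.88 Q=71.60
t=1.28: D=16.92 Y=123.74 A=0.00 G=5.45 Q=75.48
t=1.93: D=23.72 Y=135.23 A=0.00 G=4.38 Q=75.48
t=2.57: D=29.37 Y=146.84 A=0.00 G=4.54 Q=75.48
t=3.21: D=35.33 Y=160.06 A=0.00 G=5.19 Q=75.48
t=3.85: D=42.19 Y=175.60 A=0.00 G=6.10 Q=75.48
t=4.50: D=50.40 Y=194.35 A=0.00 G=7.26 Q=75.48
t=5.14: D=60.02 Y=216.35 A=0.00 G=8.64 Q=75.48
t=5.78: D=71.47 Y=242.52 A=0.00 G=10.28 Q=75.48
Read off D at T=5.78: 71.47

D at T = 71.47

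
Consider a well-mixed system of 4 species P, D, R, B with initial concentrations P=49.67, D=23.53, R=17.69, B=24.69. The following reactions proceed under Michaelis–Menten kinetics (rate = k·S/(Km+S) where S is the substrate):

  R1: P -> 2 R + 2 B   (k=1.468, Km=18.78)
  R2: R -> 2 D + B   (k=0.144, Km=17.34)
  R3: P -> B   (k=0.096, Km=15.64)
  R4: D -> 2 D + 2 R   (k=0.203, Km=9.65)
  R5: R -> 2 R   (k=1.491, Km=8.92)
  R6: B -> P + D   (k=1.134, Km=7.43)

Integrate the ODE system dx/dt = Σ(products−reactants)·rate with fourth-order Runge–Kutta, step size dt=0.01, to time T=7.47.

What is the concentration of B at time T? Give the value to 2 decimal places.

B at T = 34.97

RK4 with dt=0.01: 747 steps to T=7.47. Trajectory (selected grid times):
t=0.00: P=49.67 D=23.53 R=17.69 B=24.69
t=0.83: P=49.45 D=24.50 R=20.48 B=25.85
t=1.66: P=49.24 D=25.49 R=23.30 B=27.01
t=2.49: P=49.04 D=26.50 R=26.15 B=28.16
t=3.32: P=48.85 D=27.52 R=29.02 B=29.31
t=4.15: P=48.66 D=28.55 R=31.91 B=30.45
t=4.98: P=48.49 D=29.59 R=34.82 B=31.59
t=5.81: P=48.31 D=30.64 R=37.74 B=32.72
t=6.64: P=48.14 D=31.71 R=40.68 B=33.85
t=7.47: P=47.98 D=32.78 R=43.62 B=34.97
Read off B at T=7.47: 34.97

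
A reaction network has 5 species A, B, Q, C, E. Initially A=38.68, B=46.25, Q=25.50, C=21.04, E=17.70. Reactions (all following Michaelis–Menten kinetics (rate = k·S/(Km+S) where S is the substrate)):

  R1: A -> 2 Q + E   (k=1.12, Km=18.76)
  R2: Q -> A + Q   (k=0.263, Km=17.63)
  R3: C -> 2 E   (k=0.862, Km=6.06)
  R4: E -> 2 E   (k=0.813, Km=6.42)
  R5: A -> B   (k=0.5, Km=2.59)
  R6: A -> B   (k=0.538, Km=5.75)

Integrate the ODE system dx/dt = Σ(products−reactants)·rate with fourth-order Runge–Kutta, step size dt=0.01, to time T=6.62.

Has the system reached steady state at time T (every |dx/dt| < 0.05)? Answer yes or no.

Steady state at T: no

RK4 with dt=0.01: 662 steps to T=6.62. Trajectory (selected grid times):
t=0.00: A=38.68 B=46.25 Q=25.50 C=21.04 E=17.70
t=0.74: A=37.55 B=46.94 Q=26.61 C=20.55 E=19.69
t=1.47: A=36.44 B=47.62 Q=27.70 C=20.06 E=21.66
t=2.21: A=35.33 B=48.31 Q=28.78 C=19.57 E=23.65
t=2.94: A=34.24 B=48.99 Q=29.85 C=19.09 E=25.61
t=3.68: A=33.15 B=49.67 Q=30.91 C=18.61 E=27.59
t=4.41: A=32.08 B=50.34 Q=31.95 C=18.14 E=29.54
t=5.15: A=31.01 B=51.02 Q=32.99 C=17.66 E=31.51
t=5.88: A=29.96 B=51.69 Q=34.00 C=17.19 E=33.44
t=6.62: A=28.91 B=52.36 Q=35.01 C=16.72 E=35.40
Rates at T: R1=0.6792, R2=0.1749, R3=0.6327, R4=0.6882, R5=0.4589, R6=0.4487
dx/dt at T (Σ net stoichiometry × rate): A=-1.4119, B=+0.9076, Q=+1.3585, C=-0.6327, E=+2.6329
Largest |dx/dt| is |+2.6329| (E) ≥ 0.05 → not steady.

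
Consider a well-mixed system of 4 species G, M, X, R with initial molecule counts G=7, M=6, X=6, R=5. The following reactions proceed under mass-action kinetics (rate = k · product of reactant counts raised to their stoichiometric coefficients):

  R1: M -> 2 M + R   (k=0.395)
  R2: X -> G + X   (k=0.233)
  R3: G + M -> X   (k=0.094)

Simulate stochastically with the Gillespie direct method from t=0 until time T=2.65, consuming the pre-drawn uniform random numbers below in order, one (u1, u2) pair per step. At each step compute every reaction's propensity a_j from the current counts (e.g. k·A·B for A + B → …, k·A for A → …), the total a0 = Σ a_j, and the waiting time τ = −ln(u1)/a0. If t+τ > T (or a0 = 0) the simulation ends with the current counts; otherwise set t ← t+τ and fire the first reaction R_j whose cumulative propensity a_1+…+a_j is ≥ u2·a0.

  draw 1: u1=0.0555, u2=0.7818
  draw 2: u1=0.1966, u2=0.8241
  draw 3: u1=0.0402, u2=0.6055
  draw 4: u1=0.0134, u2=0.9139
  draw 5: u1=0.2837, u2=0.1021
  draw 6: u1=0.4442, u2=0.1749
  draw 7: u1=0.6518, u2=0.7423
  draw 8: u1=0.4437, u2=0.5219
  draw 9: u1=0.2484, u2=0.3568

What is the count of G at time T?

t=0.000: G=7 M=6 X=6 R=5
Draw 1: a1=2.370, a2=1.398, a3=3.948, a0=7.716; τ=−ln(0.0555)/7.716=0.375 → t=0.375; u2·a0=0.7818·7.716=6.032; a1+a2=3.768 < 6.032 ≤ a1+…+a3=7.716 → R3 fires; G=6 M=5 X=7 R=5
Draw 2: a1=1.975, a2=1.631, a3=2.820, a0=6.426; τ=−ln(0.1966)/6.426=0.253 → t=0.628; u2·a0=0.8241·6.426=5.296; a1+a2=3.606 < 5.296 ≤ a1+…+a3=6.426 → R3 fires; G=5 M=4 X=8 R=5
Draw 3: a1=1.580, a2=1.864, a3=1.880, a0=5.324; τ=−ln(0.0402)/5.324=0.604 → t=1.232; u2·a0=0.6055·5.324=3.224; a1=1.580 < 3.224 ≤ a1+a2=3.444 → R2 fires; G=6 M=4 X=8 R=5
Draw 4: a1=1.580, a2=1.864, a3=2.256, a0=5.700; τ=−ln(0.0134)/5.700=0.757 → t=1.988; u2·a0=0.9139·5.700=5.209; a1+a2=3.444 < 5.209 ≤ a1+…+a3=5.700 → R3 fires; G=5 M=3 X=9 R=5
Draw 5: a1=1.185, a2=2.097, a3=1.410, a0=4.692; τ=−ln(0.2837)/4.692=0.269 → t=2.257; u2·a0=0.1021·4.692=0.479 ≤ a1=1.185 → R1 fires; G=5 M=4 X=9 R=6
Draw 6: a1=1.580, a2=2.097, a3=1.880, a0=5.557; τ=−ln(0.4442)/5.557=0.146 → t=2.403; u2·a0=0.1749·5.557=0.972 ≤ a1=1.580 → R1 fires; G=5 M=5 X=9 R=7
Draw 7: a1=1.975, a2=2.097, a3=2.350, a0=6.422; τ=−ln(0.6518)/6.422=0.067 → t=2.469; u2·a0=0.7423·6.422=4.767; a1+a2=4.072 < 4.767 ≤ a1+…+a3=6.422 → R3 fires; G=4 M=4 X=10 R=7
Draw 8: a1=1.580, a2=2.330, a3=1.504, a0=5.414; τ=−ln(0.4437)/5.414=0.150 → t=2.619; u2·a0=0.5219·5.414=2.826; a1=1.580 < 2.826 ≤ a1+a2=3.910 → R2 fires; G=5 M=4 X=10 R=7
Draw 9: a1=1.580, a2=2.330, a3=1.880, a0=5.790; τ=−ln(0.2484)/5.790=0.241 → t=2.860 > T=2.65: stop.
Read off G at T=2.65: 5

G at T = 5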